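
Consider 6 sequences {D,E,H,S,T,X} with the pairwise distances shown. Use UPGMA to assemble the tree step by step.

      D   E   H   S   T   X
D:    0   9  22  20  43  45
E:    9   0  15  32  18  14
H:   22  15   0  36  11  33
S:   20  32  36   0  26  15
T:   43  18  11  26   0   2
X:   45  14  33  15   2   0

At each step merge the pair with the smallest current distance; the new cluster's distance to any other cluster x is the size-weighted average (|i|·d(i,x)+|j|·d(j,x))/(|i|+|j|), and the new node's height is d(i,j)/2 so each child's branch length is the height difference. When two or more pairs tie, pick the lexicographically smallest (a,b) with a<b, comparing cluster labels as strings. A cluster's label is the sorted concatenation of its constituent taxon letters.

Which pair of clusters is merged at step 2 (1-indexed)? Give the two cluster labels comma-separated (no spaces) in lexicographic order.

D,E

step 1: merge (T,X) at d=2; branch lengths T→1, X→1; new cluster TX
  updated: d(D,TX)=44, d(E,TX)=16, d(H,TX)=22, d(S,TX)=41/2
step 2: merge (D,E) at d=9; branch lengths D→9/2, E→9/2; new cluster DE
  updated: d(DE,H)=37/2, d(DE,S)=26, d(DE,TX)=30
step 3: merge (DE,H) at d=37/2; branch lengths DE→19/4, H→37/4; new cluster DEH
  updated: d(DEH,S)=88/3, d(DEH,TX)=82/3
step 4: merge (S,TX) at d=41/2; branch lengths S→41/4, TX→37/4; new cluster STX
  updated: d(DEH,STX)=28
step 5: merge (DEH,STX) at d=28; branch lengths DEH→19/4, STX→15/4; new cluster DEHSTX
final tree: (((D:9/2,E:9/2):19/4,H:37/4):19/4,(S:41/4,(T:1,X:1):37/4):15/4)
total length: 53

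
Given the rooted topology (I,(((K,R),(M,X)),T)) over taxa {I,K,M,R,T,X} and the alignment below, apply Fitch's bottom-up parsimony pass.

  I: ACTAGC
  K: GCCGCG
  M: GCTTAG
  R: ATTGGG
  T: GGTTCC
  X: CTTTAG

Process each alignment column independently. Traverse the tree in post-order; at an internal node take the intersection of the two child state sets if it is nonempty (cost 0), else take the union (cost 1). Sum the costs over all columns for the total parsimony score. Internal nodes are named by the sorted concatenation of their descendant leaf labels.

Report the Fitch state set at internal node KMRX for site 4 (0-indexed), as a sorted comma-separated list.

[col 0] KR: children K:{G}, R:{A} ∪→ {A,G}; cost 1
[col 0] MX: children M:{G}, X:{C} ∪→ {C,G}; cost 1
[col 0] KMRX: children KR:{A,G}, MX:{C,G} ∩→ {G}; cost 0
[col 0] KMRTX: children KMRX:{G}, T:{G} ∩→ {G}; cost 0
[col 0] IKMRTX: children I:{A}, KMRTX:{G} ∪→ {A,G}; cost 1
[col 1] KR: children K:{C}, R:{T} ∪→ {C,T}; cost 1
[col 1] MX: children M:{C}, X:{T} ∪→ {C,T}; cost 1
[col 1] KMRX: children KR:{C,T}, MX:{C,T} ∩→ {C,T}; cost 0
[col 1] KMRTX: children KMRX:{C,T}, T:{G} ∪→ {C,G,T}; cost 1
[col 1] IKMRTX: children I:{C}, KMRTX:{C,G,T} ∩→ {C}; cost 0
[col 2] KR: children K:{C}, R:{T} ∪→ {C,T}; cost 1
[col 2] MX: children M:{T}, X:{T} ∩→ {T}; cost 0
[col 2] KMRX: children KR:{C,T}, MX:{T} ∩→ {T}; cost 0
[col 2] KMRTX: children KMRX:{T}, T:{T} ∩→ {T}; cost 0
[col 2] IKMRTX: children I:{T}, KMRTX:{T} ∩→ {T}; cost 0
[col 3] KR: children K:{G}, R:{G} ∩→ {G}; cost 0
[col 3] MX: children M:{T}, X:{T} ∩→ {T}; cost 0
[col 3] KMRX: children KR:{G}, MX:{T} ∪→ {G,T}; cost 1
[col 3] KMRTX: children KMRX:{G,T}, T:{T} ∩→ {T}; cost 0
[col 3] IKMRTX: children I:{A}, KMRTX:{T} ∪→ {A,T}; cost 1
[col 4] KR: children K:{C}, R:{G} ∪→ {C,G}; cost 1
[col 4] MX: children M:{A}, X:{A} ∩→ {A}; cost 0
[col 4] KMRX: children KR:{C,G}, MX:{A} ∪→ {A,C,G}; cost 1
[col 4] KMRTX: children KMRX:{A,C,G}, T:{C} ∩→ {C}; cost 0
[col 4] IKMRTX: children I:{G}, KMRTX:{C} ∪→ {C,G}; cost 1
[col 5] KR: children K:{G}, R:{G} ∩→ {G}; cost 0
[col 5] MX: children M:{G}, X:{G} ∩→ {G}; cost 0
[col 5] KMRX: children KR:{G}, MX:{G} ∩→ {G}; cost 0
[col 5] KMRTX: children KMRX:{G}, T:{C} ∪→ {C,G}; cost 1
[col 5] IKMRTX: children I:{C}, KMRTX:{C,G} ∩→ {C}; cost 0
per-site changes: [3, 3, 1, 2, 3, 1]; total = 13

A,C,G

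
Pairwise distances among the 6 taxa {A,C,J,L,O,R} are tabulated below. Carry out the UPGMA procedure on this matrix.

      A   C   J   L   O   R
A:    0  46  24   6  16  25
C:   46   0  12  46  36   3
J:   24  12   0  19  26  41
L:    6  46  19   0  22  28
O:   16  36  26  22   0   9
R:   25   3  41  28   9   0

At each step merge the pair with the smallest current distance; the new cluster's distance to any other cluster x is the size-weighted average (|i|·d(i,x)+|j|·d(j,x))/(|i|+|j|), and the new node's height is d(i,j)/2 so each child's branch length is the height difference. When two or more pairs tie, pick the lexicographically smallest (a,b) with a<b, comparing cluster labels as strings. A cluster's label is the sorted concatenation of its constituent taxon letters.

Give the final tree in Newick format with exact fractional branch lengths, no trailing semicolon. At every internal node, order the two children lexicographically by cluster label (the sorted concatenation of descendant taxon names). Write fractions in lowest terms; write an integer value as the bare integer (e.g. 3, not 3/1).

step 1: merge (C,R) at d=3; branch lengths C→3/2, R→3/2; new cluster CR
  updated: d(A,CR)=71/2, d(CR,J)=53/2, d(CR,L)=37, d(CR,O)=45/2
step 2: merge (A,L) at d=6; branch lengths A→3, L→3; new cluster AL
  updated: d(AL,CR)=145/4, d(AL,J)=43/2, d(AL,O)=19
step 3: merge (AL,O) at d=19; branch lengths AL→13/2, O→19/2; new cluster ALO
  updated: d(ALO,CR)=95/3, d(ALO,J)=23
step 4: merge (ALO,J) at d=23; branch lengths ALO→2, J→23/2; new cluster AJLO
  updated: d(AJLO,CR)=243/8
step 5: merge (AJLO,CR) at d=243/8; branch lengths AJLO→59/16, CR→219/16; new cluster ACJLOR
final tree: ((((A:3,L:3):13/2,O:19/2):2,J:23/2):59/16,(C:3/2,R:3/2):219/16)
total length: 447/8

((((A:3,L:3):13/2,O:19/2):2,J:23/2):59/16,(C:3/2,R:3/2):219/16)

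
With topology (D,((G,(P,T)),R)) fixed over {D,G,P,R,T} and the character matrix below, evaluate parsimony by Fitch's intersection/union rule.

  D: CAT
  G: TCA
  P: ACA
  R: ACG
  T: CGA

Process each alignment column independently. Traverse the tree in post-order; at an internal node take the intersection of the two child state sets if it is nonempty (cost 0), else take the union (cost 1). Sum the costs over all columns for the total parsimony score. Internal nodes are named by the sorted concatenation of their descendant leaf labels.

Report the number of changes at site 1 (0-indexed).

2

PT@0: {A} ∪ {C} = {A,C} (union, +1)
GPT@0: {T} ∪ {A,C} = {A,C,T} (union, +1)
GPRT@0: {A,C,T} ∩ {A} = {A} (intersection, +0)
DGPRT@0: {C} ∪ {A} = {A,C} (union, +1)
PT@1: {C} ∪ {G} = {C,G} (union, +1)
GPT@1: {C} ∩ {C,G} = {C} (intersection, +0)
GPRT@1: {C} ∩ {C} = {C} (intersection, +0)
DGPRT@1: {A} ∪ {C} = {A,C} (union, +1)
PT@2: {A} ∩ {A} = {A} (intersection, +0)
GPT@2: {A} ∩ {A} = {A} (intersection, +0)
GPRT@2: {A} ∪ {G} = {A,G} (union, +1)
DGPRT@2: {T} ∪ {A,G} = {A,G,T} (union, +1)
per-site changes: [3, 2, 2]; total = 7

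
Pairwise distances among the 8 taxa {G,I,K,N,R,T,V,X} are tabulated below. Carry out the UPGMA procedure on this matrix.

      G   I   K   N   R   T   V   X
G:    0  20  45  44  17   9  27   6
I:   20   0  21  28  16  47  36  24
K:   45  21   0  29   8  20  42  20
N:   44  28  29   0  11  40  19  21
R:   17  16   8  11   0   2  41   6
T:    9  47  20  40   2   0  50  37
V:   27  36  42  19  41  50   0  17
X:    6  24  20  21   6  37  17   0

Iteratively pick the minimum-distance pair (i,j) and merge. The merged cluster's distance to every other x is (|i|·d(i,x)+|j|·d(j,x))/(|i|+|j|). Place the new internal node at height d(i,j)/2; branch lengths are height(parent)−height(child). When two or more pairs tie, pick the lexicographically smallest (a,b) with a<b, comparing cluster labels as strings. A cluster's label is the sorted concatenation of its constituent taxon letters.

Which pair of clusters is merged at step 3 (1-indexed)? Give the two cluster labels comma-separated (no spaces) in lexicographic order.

K,RT

iteration 1: select R,T (d=2); attach at lengths (1, 1); label the merged cluster RT
  updated: d(G,RT)=13, d(I,RT)=63/2, d(K,RT)=14, d(N,RT)=51/2, d(RT,V)=91/2, d(RT,X)=43/2
iteration 2: select G,X (d=6); attach at lengths (3, 3); label the merged cluster GX
  updated: d(GX,I)=22, d(GX,K)=65/2, d(GX,N)=65/2, d(GX,RT)=69/4, d(GX,V)=22
iteration 3: select K,RT (d=14); attach at lengths (7, 6); label the merged cluster KRT
  updated: d(GX,KRT)=67/3, d(I,KRT)=28, d(KRT,N)=80/3, d(KRT,V)=133/3
iteration 4: select N,V (d=19); attach at lengths (19/2, 19/2); label the merged cluster NV
  updated: d(GX,NV)=109/4, d(I,NV)=32, d(KRT,NV)=71/2
iteration 5: select GX,I (d=22); attach at lengths (8, 11); label the merged cluster GIX
  updated: d(GIX,KRT)=218/9, d(GIX,NV)=173/6
iteration 6: select GIX,KRT (d=218/9); attach at lengths (10/9, 46/9); label the merged cluster GIKRTX
  updated: d(GIKRTX,NV)=193/6
iteration 7: select GIKRTX,NV (d=193/6); attach at lengths (143/36, 79/12); label the merged cluster GIKNRTVX
final tree: ((((G:3,X:3):8,I:11):10/9,(K:7,(R:1,T:1):6):46/9):143/36,(N:19/2,V:19/2):79/12)
total length: 682/9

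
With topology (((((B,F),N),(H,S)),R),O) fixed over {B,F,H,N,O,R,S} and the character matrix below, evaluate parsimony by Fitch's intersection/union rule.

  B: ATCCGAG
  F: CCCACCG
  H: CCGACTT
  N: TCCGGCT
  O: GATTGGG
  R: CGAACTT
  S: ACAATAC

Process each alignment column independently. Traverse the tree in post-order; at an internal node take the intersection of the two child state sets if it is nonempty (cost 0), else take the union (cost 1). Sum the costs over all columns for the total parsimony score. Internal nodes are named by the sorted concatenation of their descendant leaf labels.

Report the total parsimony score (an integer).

BF@0: {A} ∪ {C} = {A,C} (union, +1)
BFN@0: {A,C} ∪ {T} = {A,C,T} (union, +1)
HS@0: {C} ∪ {A} = {A,C} (union, +1)
BFHNS@0: {A,C,T} ∩ {A,C} = {A,C} (intersection, +0)
BFHNRS@0: {A,C} ∩ {C} = {C} (intersection, +0)
BFHNORS@0: {C} ∪ {G} = {C,G} (union, +1)
BF@1: {T} ∪ {C} = {C,T} (union, +1)
BFN@1: {C,T} ∩ {C} = {C} (intersection, +0)
HS@1: {C} ∩ {C} = {C} (intersection, +0)
BFHNS@1: {C} ∩ {C} = {C} (intersection, +0)
BFHNRS@1: {C} ∪ {G} = {C,G} (union, +1)
BFHNORS@1: {C,G} ∪ {A} = {A,C,G} (union, +1)
BF@2: {C} ∩ {C} = {C} (intersection, +0)
BFN@2: {C} ∩ {C} = {C} (intersection, +0)
HS@2: {G} ∪ {A} = {A,G} (union, +1)
BFHNS@2: {C} ∪ {A,G} = {A,C,G} (union, +1)
BFHNRS@2: {A,C,G} ∩ {A} = {A} (intersection, +0)
BFHNORS@2: {A} ∪ {T} = {A,T} (union, +1)
BF@3: {C} ∪ {A} = {A,C} (union, +1)
BFN@3: {A,C} ∪ {G} = {A,C,G} (union, +1)
HS@3: {A} ∩ {A} = {A} (intersection, +0)
BFHNS@3: {A,C,G} ∩ {A} = {A} (intersection, +0)
BFHNRS@3: {A} ∩ {A} = {A} (intersection, +0)
BFHNORS@3: {A} ∪ {T} = {A,T} (union, +1)
BF@4: {G} ∪ {C} = {C,G} (union, +1)
BFN@4: {C,G} ∩ {G} = {G} (intersection, +0)
HS@4: {C} ∪ {T} = {C,T} (union, +1)
BFHNS@4: {G} ∪ {C,T} = {C,G,T} (union, +1)
BFHNRS@4: {C,G,T} ∩ {C} = {C} (intersection, +0)
BFHNORS@4: {C} ∪ {G} = {C,G} (union, +1)
BF@5: {A} ∪ {C} = {A,C} (union, +1)
BFN@5: {A,C} ∩ {C} = {C} (intersection, +0)
HS@5: {T} ∪ {A} = {A,T} (union, +1)
BFHNS@5: {C} ∪ {A,T} = {A,C,T} (union, +1)
BFHNRS@5: {A,C,T} ∩ {T} = {T} (intersection, +0)
BFHNORS@5: {T} ∪ {G} = {G,T} (union, +1)
BF@6: {G} ∩ {G} = {G} (intersection, +0)
BFN@6: {G} ∪ {T} = {G,T} (union, +1)
HS@6: {T} ∪ {C} = {C,T} (union, +1)
BFHNS@6: {G,T} ∩ {C,T} = {T} (intersection, +0)
BFHNRS@6: {T} ∩ {T} = {T} (intersection, +0)
BFHNORS@6: {T} ∪ {G} = {G,T} (union, +1)
per-site changes: [4, 3, 3, 3, 4, 4, 3]; total = 24

24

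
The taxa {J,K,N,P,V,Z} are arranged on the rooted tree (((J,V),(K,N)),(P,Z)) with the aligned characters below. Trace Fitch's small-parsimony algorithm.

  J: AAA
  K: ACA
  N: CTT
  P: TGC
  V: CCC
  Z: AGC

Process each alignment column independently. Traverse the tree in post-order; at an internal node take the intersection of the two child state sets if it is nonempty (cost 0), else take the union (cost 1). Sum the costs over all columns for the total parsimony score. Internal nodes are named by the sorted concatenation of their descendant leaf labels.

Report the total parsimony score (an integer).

9

site 0, node JV: J={A} ∪ V={C} → {A,C} (+1)
site 0, node KN: K={A} ∪ N={C} → {A,C} (+1)
site 0, node JKNV: JV={A,C} ∩ KN={A,C} → {A,C} (+0)
site 0, node PZ: P={T} ∪ Z={A} → {A,T} (+1)
site 0, node JKNPVZ: JKNV={A,C} ∩ PZ={A,T} → {A} (+0)
site 1, node JV: J={A} ∪ V={C} → {A,C} (+1)
site 1, node KN: K={C} ∪ N={T} → {C,T} (+1)
site 1, node JKNV: JV={A,C} ∩ KN={C,T} → {C} (+0)
site 1, node PZ: P={G} ∩ Z={G} → {G} (+0)
site 1, node JKNPVZ: JKNV={C} ∪ PZ={G} → {C,G} (+1)
site 2, node JV: J={A} ∪ V={C} → {A,C} (+1)
site 2, node KN: K={A} ∪ N={T} → {A,T} (+1)
site 2, node JKNV: JV={A,C} ∩ KN={A,T} → {A} (+0)
site 2, node PZ: P={C} ∩ Z={C} → {C} (+0)
site 2, node JKNPVZ: JKNV={A} ∪ PZ={C} → {A,C} (+1)
per-site changes: [3, 3, 3]; total = 9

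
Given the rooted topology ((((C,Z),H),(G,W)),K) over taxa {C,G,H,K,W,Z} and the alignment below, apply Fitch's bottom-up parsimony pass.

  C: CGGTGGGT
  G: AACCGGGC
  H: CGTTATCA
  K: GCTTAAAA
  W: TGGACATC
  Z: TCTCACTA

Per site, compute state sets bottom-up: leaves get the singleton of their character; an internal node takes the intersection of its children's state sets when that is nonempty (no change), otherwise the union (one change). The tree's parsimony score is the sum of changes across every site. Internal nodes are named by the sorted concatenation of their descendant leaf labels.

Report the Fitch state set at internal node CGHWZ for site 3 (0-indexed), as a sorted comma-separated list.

[col 0] CZ: children C:{C}, Z:{T} ∪→ {C,T}; cost 1
[col 0] CHZ: children CZ:{C,T}, H:{C} ∩→ {C}; cost 0
[col 0] GW: children G:{A}, W:{T} ∪→ {A,T}; cost 1
[col 0] CGHWZ: children CHZ:{C}, GW:{A,T} ∪→ {A,C,T}; cost 1
[col 0] CGHKWZ: children CGHWZ:{A,C,T}, K:{G} ∪→ {A,C,G,T}; cost 1
[col 1] CZ: children C:{G}, Z:{C} ∪→ {C,G}; cost 1
[col 1] CHZ: children CZ:{C,G}, H:{G} ∩→ {G}; cost 0
[col 1] GW: children G:{A}, W:{G} ∪→ {A,G}; cost 1
[col 1] CGHWZ: children CHZ:{G}, GW:{A,G} ∩→ {G}; cost 0
[col 1] CGHKWZ: children CGHWZ:{G}, K:{C} ∪→ {C,G}; cost 1
[col 2] CZ: children C:{G}, Z:{T} ∪→ {G,T}; cost 1
[col 2] CHZ: children CZ:{G,T}, H:{T} ∩→ {T}; cost 0
[col 2] GW: children G:{C}, W:{G} ∪→ {C,G}; cost 1
[col 2] CGHWZ: children CHZ:{T}, GW:{C,G} ∪→ {C,G,T}; cost 1
[col 2] CGHKWZ: children CGHWZ:{C,G,T}, K:{T} ∩→ {T}; cost 0
[col 3] CZ: children C:{T}, Z:{C} ∪→ {C,T}; cost 1
[col 3] CHZ: children CZ:{C,T}, H:{T} ∩→ {T}; cost 0
[col 3] GW: children G:{C}, W:{A} ∪→ {A,C}; cost 1
[col 3] CGHWZ: children CHZ:{T}, GW:{A,C} ∪→ {A,C,T}; cost 1
[col 3] CGHKWZ: children CGHWZ:{A,C,T}, K:{T} ∩→ {T}; cost 0
[col 4] CZ: children C:{G}, Z:{A} ∪→ {A,G}; cost 1
[col 4] CHZ: children CZ:{A,G}, H:{A} ∩→ {A}; cost 0
[col 4] GW: children G:{G}, W:{C} ∪→ {C,G}; cost 1
[col 4] CGHWZ: children CHZ:{A}, GW:{C,G} ∪→ {A,C,G}; cost 1
[col 4] CGHKWZ: children CGHWZ:{A,C,G}, K:{A} ∩→ {A}; cost 0
[col 5] CZ: children C:{G}, Z:{C} ∪→ {C,G}; cost 1
[col 5] CHZ: children CZ:{C,G}, H:{T} ∪→ {C,G,T}; cost 1
[col 5] GW: children G:{G}, W:{A} ∪→ {A,G}; cost 1
[col 5] CGHWZ: children CHZ:{C,G,T}, GW:{A,G} ∩→ {G}; cost 0
[col 5] CGHKWZ: children CGHWZ:{G}, K:{A} ∪→ {A,G}; cost 1
[col 6] CZ: children C:{G}, Z:{T} ∪→ {G,T}; cost 1
[col 6] CHZ: children CZ:{G,T}, H:{C} ∪→ {C,G,T}; cost 1
[col 6] GW: children G:{G}, W:{T} ∪→ {G,T}; cost 1
[col 6] CGHWZ: children CHZ:{C,G,T}, GW:{G,T} ∩→ {G,T}; cost 0
[col 6] CGHKWZ: children CGHWZ:{G,T}, K:{A} ∪→ {A,G,T}; cost 1
[col 7] CZ: children C:{T}, Z:{A} ∪→ {A,T}; cost 1
[col 7] CHZ: children CZ:{A,T}, H:{A} ∩→ {A}; cost 0
[col 7] GW: children G:{C}, W:{C} ∩→ {C}; cost 0
[col 7] CGHWZ: children CHZ:{A}, GW:{C} ∪→ {A,C}; cost 1
[col 7] CGHKWZ: children CGHWZ:{A,C}, K:{A} ∩→ {A}; cost 0
per-site changes: [4, 3, 3, 3, 3, 4, 4, 2]; total = 26

A,C,T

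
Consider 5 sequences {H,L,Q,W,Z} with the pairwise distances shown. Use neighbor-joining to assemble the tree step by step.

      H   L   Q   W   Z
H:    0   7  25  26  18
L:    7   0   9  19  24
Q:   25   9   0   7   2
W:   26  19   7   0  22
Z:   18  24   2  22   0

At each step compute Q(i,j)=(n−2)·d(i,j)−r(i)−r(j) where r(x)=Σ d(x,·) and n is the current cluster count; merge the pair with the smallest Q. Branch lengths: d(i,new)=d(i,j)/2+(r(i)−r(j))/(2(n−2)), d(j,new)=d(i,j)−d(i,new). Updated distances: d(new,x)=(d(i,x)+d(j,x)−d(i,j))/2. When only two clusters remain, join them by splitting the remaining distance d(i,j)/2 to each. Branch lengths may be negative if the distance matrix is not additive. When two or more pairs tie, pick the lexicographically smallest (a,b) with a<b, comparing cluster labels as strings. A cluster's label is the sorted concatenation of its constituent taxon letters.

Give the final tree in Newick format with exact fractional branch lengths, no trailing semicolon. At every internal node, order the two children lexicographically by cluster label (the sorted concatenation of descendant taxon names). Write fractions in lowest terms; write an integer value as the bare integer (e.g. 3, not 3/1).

((((H:19/3,L:2/3):10,W:9):9/2,Q:-15/4):23/8,Z:23/8)

1. join H+L (d=7, Q=-114) ⇒ HL; edges |H|=19/3, |L|=2/3
  updated: d(HL,Q)=27/2, d(HL,W)=19, d(HL,Z)=35/2
2. join HL+W (d=19, Q=-60) ⇒ HLW; edges |HL|=10, |W|=9
  updated: d(HLW,Q)=3/4, d(HLW,Z)=41/4
3. join HLW+Q (d=3/4, Q=-13) ⇒ HLQW; edges |HLW|=9/2, |Q|=-15/4
  updated: d(HLQW,Z)=23/4
4. join HLQW+Z (d=23/4) ⇒ HLQWZ; edges |HLQW|=23/8, |Z|=23/8
final tree: ((((H:19/3,L:2/3):10,W:9):9/2,Q:-15/4):23/8,Z:23/8)
total length: 65/2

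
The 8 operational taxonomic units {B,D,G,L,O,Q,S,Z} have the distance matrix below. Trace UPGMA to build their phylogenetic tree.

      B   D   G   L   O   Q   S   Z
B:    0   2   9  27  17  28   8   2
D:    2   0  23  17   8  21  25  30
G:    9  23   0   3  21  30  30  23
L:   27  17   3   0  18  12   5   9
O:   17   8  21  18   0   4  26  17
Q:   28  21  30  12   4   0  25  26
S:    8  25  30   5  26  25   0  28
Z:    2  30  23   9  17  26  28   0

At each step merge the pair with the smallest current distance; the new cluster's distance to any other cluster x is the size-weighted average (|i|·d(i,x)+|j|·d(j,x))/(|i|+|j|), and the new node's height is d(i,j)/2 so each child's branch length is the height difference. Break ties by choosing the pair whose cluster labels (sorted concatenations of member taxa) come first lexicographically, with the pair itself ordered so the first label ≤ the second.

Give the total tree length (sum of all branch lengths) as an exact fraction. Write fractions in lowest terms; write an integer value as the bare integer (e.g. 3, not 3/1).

925/18

1. join B+D (d=2) ⇒ BD; edges |B|=1, |D|=1
  updated: d(BD,G)=16, d(BD,L)=22, d(BD,O)=25/2, d(BD,Q)=49/2, d(BD,S)=33/2, d(BD,Z)=16
2. join G+L (d=3) ⇒ GL; edges |G|=3/2, |L|=3/2
  updated: d(BD,GL)=19, d(GL,O)=39/2, d(GL,Q)=21, d(GL,S)=35/2, d(GL,Z)=16
3. join O+Q (d=4) ⇒ OQ; edges |O|=2, |Q|=2
  updated: d(BD,OQ)=37/2, d(GL,OQ)=81/4, d(OQ,S)=51/2, d(OQ,Z)=43/2
4. join BD+Z (d=16) ⇒ BDZ; edges |BD|=7, |Z|=8
  updated: d(BDZ,GL)=18, d(BDZ,OQ)=39/2, d(BDZ,S)=61/3
5. join GL+S (d=35/2) ⇒ GLS; edges |GL|=29/4, |S|=35/4
  updated: d(BDZ,GLS)=169/9, d(GLS,OQ)=22
6. join BDZ+GLS (d=169/9) ⇒ BDGLSZ; edges |BDZ|=25/18, |GLS|=23/36
  updated: d(BDGLSZ,OQ)=83/4
7. join BDGLSZ+OQ (d=83/4) ⇒ BDGLOQSZ; edges |BDGLSZ|=71/72, |OQ|=67/8
final tree: ((((B:1,D:1):7,Z:8):25/18,((G:3/2,L:3/2):29/4,S:35/4):23/36):71/72,(O:2,Q:2):67/8)
total length: 925/18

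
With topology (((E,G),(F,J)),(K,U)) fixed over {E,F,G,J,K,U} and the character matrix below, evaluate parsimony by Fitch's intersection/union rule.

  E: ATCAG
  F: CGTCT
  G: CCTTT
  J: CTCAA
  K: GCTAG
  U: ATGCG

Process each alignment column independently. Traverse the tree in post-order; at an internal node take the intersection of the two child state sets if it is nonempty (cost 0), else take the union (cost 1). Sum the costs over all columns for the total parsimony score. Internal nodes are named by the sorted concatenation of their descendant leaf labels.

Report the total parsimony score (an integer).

[col 0] EG: children E:{A}, G:{C} ∪→ {A,C}; cost 1
[col 0] FJ: children F:{C}, J:{C} ∩→ {C}; cost 0
[col 0] EFGJ: children EG:{A,C}, FJ:{C} ∩→ {C}; cost 0
[col 0] KU: children K:{G}, U:{A} ∪→ {A,G}; cost 1
[col 0] EFGJKU: children EFGJ:{C}, KU:{A,G} ∪→ {A,C,G}; cost 1
[col 1] EG: children E:{T}, G:{C} ∪→ {C,T}; cost 1
[col 1] FJ: children F:{G}, J:{T} ∪→ {G,T}; cost 1
[col 1] EFGJ: children EG:{C,T}, FJ:{G,T} ∩→ {T}; cost 0
[col 1] KU: children K:{C}, U:{T} ∪→ {C,T}; cost 1
[col 1] EFGJKU: children EFGJ:{T}, KU:{C,T} ∩→ {T}; cost 0
[col 2] EG: children E:{C}, G:{T} ∪→ {C,T}; cost 1
[col 2] FJ: children F:{T}, J:{C} ∪→ {C,T}; cost 1
[col 2] EFGJ: children EG:{C,T}, FJ:{C,T} ∩→ {C,T}; cost 0
[col 2] KU: children K:{T}, U:{G} ∪→ {G,T}; cost 1
[col 2] EFGJKU: children EFGJ:{C,T}, KU:{G,T} ∩→ {T}; cost 0
[col 3] EG: children E:{A}, G:{T} ∪→ {A,T}; cost 1
[col 3] FJ: children F:{C}, J:{A} ∪→ {A,C}; cost 1
[col 3] EFGJ: children EG:{A,T}, FJ:{A,C} ∩→ {A}; cost 0
[col 3] KU: children K:{A}, U:{C} ∪→ {A,C}; cost 1
[col 3] EFGJKU: children EFGJ:{A}, KU:{A,C} ∩→ {A}; cost 0
[col 4] EG: children E:{G}, G:{T} ∪→ {G,T}; cost 1
[col 4] FJ: children F:{T}, J:{A} ∪→ {A,T}; cost 1
[col 4] EFGJ: children EG:{G,T}, FJ:{A,T} ∩→ {T}; cost 0
[col 4] KU: children K:{G}, U:{G} ∩→ {G}; cost 0
[col 4] EFGJKU: children EFGJ:{T}, KU:{G} ∪→ {G,T}; cost 1
per-site changes: [3, 3, 3, 3, 3]; total = 15

15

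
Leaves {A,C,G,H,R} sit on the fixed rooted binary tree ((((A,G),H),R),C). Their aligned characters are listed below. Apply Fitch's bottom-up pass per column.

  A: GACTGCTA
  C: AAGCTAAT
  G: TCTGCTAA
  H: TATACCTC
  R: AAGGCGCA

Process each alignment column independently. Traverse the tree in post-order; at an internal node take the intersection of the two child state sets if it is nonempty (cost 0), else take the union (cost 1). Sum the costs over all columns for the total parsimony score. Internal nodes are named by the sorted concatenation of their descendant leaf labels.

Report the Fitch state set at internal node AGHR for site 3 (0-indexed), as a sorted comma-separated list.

[col 0] AG: children A:{G}, G:{T} ∪→ {G,T}; cost 1
[col 0] AGH: children AG:{G,T}, H:{T} ∩→ {T}; cost 0
[col 0] AGHR: children AGH:{T}, R:{A} ∪→ {A,T}; cost 1
[col 0] ACGHR: children AGHR:{A,T}, C:{A} ∩→ {A}; cost 0
[col 1] AG: children A:{A}, G:{C} ∪→ {A,C}; cost 1
[col 1] AGH: children AG:{A,C}, H:{A} ∩→ {A}; cost 0
[col 1] AGHR: children AGH:{A}, R:{A} ∩→ {A}; cost 0
[col 1] ACGHR: children AGHR:{A}, C:{A} ∩→ {A}; cost 0
[col 2] AG: children A:{C}, G:{T} ∪→ {C,T}; cost 1
[col 2] AGH: children AG:{C,T}, H:{T} ∩→ {T}; cost 0
[col 2] AGHR: children AGH:{T}, R:{G} ∪→ {G,T}; cost 1
[col 2] ACGHR: children AGHR:{G,T}, C:{G} ∩→ {G}; cost 0
[col 3] AG: children A:{T}, G:{G} ∪→ {G,T}; cost 1
[col 3] AGH: children AG:{G,T}, H:{A} ∪→ {A,G,T}; cost 1
[col 3] AGHR: children AGH:{A,G,T}, R:{G} ∩→ {G}; cost 0
[col 3] ACGHR: children AGHR:{G}, C:{C} ∪→ {C,G}; cost 1
[col 4] AG: children A:{G}, G:{C} ∪→ {C,G}; cost 1
[col 4] AGH: children AG:{C,G}, H:{C} ∩→ {C}; cost 0
[col 4] AGHR: children AGH:{C}, R:{C} ∩→ {C}; cost 0
[col 4] ACGHR: children AGHR:{C}, C:{T} ∪→ {C,T}; cost 1
[col 5] AG: children A:{C}, G:{T} ∪→ {C,T}; cost 1
[col 5] AGH: children AG:{C,T}, H:{C} ∩→ {C}; cost 0
[col 5] AGHR: children AGH:{C}, R:{G} ∪→ {C,G}; cost 1
[col 5] ACGHR: children AGHR:{C,G}, C:{A} ∪→ {A,C,G}; cost 1
[col 6] AG: children A:{T}, G:{A} ∪→ {A,T}; cost 1
[col 6] AGH: children AG:{A,T}, H:{T} ∩→ {T}; cost 0
[col 6] AGHR: children AGH:{T}, R:{C} ∪→ {C,T}; cost 1
[col 6] ACGHR: children AGHR:{C,T}, C:{A} ∪→ {A,C,T}; cost 1
[col 7] AG: children A:{A}, G:{A} ∩→ {A}; cost 0
[col 7] AGH: children AG:{A}, H:{C} ∪→ {A,C}; cost 1
[col 7] AGHR: children AGH:{A,C}, R:{A} ∩→ {A}; cost 0
[col 7] ACGHR: children AGHR:{A}, C:{T} ∪→ {A,T}; cost 1
per-site changes: [2, 1, 2, 3, 2, 3, 3, 2]; total = 18

G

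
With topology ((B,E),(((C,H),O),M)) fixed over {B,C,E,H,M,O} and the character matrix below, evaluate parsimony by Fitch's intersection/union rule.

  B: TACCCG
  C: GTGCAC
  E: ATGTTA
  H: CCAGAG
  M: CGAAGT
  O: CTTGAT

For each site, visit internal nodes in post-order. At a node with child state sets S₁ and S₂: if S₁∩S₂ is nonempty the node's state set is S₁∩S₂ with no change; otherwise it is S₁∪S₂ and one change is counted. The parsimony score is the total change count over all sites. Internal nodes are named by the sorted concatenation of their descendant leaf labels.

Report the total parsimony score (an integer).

21

BE@0: {T} ∪ {A} = {A,T} (union, +1)
CH@0: {G} ∪ {C} = {C,G} (union, +1)
CHO@0: {C,G} ∩ {C} = {C} (intersection, +0)
CHMO@0: {C} ∩ {C} = {C} (intersection, +0)
BCEHMO@0: {A,T} ∪ {C} = {A,C,T} (union, +1)
BE@1: {A} ∪ {T} = {A,T} (union, +1)
CH@1: {T} ∪ {C} = {C,T} (union, +1)
CHO@1: {C,T} ∩ {T} = {T} (intersection, +0)
CHMO@1: {T} ∪ {G} = {G,T} (union, +1)
BCEHMO@1: {A,T} ∩ {G,T} = {T} (intersection, +0)
BE@2: {C} ∪ {G} = {C,G} (union, +1)
CH@2: {G} ∪ {A} = {A,G} (union, +1)
CHO@2: {A,G} ∪ {T} = {A,G,T} (union, +1)
CHMO@2: {A,G,T} ∩ {A} = {A} (intersection, +0)
BCEHMO@2: {C,G} ∪ {A} = {A,C,G} (union, +1)
BE@3: {C} ∪ {T} = {C,T} (union, +1)
CH@3: {C} ∪ {G} = {C,G} (union, +1)
CHO@3: {C,G} ∩ {G} = {G} (intersection, +0)
CHMO@3: {G} ∪ {A} = {A,G} (union, +1)
BCEHMO@3: {C,T} ∪ {A,G} = {A,C,G,T} (union, +1)
BE@4: {C} ∪ {T} = {C,T} (union, +1)
CH@4: {A} ∩ {A} = {A} (intersection, +0)
CHO@4: {A} ∩ {A} = {A} (intersection, +0)
CHMO@4: {A} ∪ {G} = {A,G} (union, +1)
BCEHMO@4: {C,T} ∪ {A,G} = {A,C,G,T} (union, +1)
BE@5: {G} ∪ {A} = {A,G} (union, +1)
CH@5: {C} ∪ {G} = {C,G} (union, +1)
CHO@5: {C,G} ∪ {T} = {C,G,T} (union, +1)
CHMO@5: {C,G,T} ∩ {T} = {T} (intersection, +0)
BCEHMO@5: {A,G} ∪ {T} = {A,G,T} (union, +1)
per-site changes: [3, 3, 4, 4, 3, 4]; total = 21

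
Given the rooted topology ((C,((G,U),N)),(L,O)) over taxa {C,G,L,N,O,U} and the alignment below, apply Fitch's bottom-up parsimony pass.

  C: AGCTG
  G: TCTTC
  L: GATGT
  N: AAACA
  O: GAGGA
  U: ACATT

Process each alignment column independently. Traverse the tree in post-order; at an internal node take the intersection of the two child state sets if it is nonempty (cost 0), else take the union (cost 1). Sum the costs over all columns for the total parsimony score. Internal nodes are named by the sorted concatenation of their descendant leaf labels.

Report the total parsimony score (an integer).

[col 0] GU: children G:{T}, U:{A} ∪→ {A,T}; cost 1
[col 0] GNU: children GU:{A,T}, N:{A} ∩→ {A}; cost 0
[col 0] CGNU: children C:{A}, GNU:{A} ∩→ {A}; cost 0
[col 0] LO: children L:{G}, O:{G} ∩→ {G}; cost 0
[col 0] CGLNOU: children CGNU:{A}, LO:{G} ∪→ {A,G}; cost 1
[col 1] GU: children G:{C}, U:{C} ∩→ {C}; cost 0
[col 1] GNU: children GU:{C}, N:{A} ∪→ {A,C}; cost 1
[col 1] CGNU: children C:{G}, GNU:{A,C} ∪→ {A,C,G}; cost 1
[col 1] LO: children L:{A}, O:{A} ∩→ {A}; cost 0
[col 1] CGLNOU: children CGNU:{A,C,G}, LO:{A} ∩→ {A}; cost 0
[col 2] GU: children G:{T}, U:{A} ∪→ {A,T}; cost 1
[col 2] GNU: children GU:{A,T}, N:{A} ∩→ {A}; cost 0
[col 2] CGNU: children C:{C}, GNU:{A} ∪→ {A,C}; cost 1
[col 2] LO: children L:{T}, O:{G} ∪→ {G,T}; cost 1
[col 2] CGLNOU: children CGNU:{A,C}, LO:{G,T} ∪→ {A,C,G,T}; cost 1
[col 3] GU: children G:{T}, U:{T} ∩→ {T}; cost 0
[col 3] GNU: children GU:{T}, N:{C} ∪→ {C,T}; cost 1
[col 3] CGNU: children C:{T}, GNU:{C,T} ∩→ {T}; cost 0
[col 3] LO: children L:{G}, O:{G} ∩→ {G}; cost 0
[col 3] CGLNOU: children CGNU:{T}, LO:{G} ∪→ {G,T}; cost 1
[col 4] GU: children G:{C}, U:{T} ∪→ {C,T}; cost 1
[col 4] GNU: children GU:{C,T}, N:{A} ∪→ {A,C,T}; cost 1
[col 4] CGNU: children C:{G}, GNU:{A,C,T} ∪→ {A,C,G,T}; cost 1
[col 4] LO: children L:{T}, O:{A} ∪→ {A,T}; cost 1
[col 4] CGLNOU: children CGNU:{A,C,G,T}, LO:{A,T} ∩→ {A,T}; cost 0
per-site changes: [2, 2, 4, 2, 4]; total = 14

14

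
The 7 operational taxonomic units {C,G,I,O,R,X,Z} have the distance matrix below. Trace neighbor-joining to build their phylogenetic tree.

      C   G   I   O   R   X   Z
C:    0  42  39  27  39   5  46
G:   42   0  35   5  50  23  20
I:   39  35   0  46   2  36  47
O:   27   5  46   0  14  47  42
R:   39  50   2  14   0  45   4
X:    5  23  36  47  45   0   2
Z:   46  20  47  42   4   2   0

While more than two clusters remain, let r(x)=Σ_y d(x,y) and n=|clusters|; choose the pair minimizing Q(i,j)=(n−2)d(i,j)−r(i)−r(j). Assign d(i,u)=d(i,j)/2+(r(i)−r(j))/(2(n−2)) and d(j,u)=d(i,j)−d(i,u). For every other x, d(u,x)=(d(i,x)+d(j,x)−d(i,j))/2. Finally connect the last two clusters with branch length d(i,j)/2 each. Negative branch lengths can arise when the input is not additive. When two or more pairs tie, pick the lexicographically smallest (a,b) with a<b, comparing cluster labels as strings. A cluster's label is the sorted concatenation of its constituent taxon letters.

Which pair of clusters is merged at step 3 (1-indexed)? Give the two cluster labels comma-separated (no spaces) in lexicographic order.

C,X

iteration 1: select I,R (d=2, Q=-349); attach at lengths (61/10, -41/10); label the merged cluster IR
  updated: d(C,IR)=38, d(G,IR)=83/2, d(IR,O)=29, d(IR,X)=79/2, d(IR,Z)=49/2
iteration 2: select G,O (d=5, Q=-523/2); attach at lengths (3/16, 77/16); label the merged cluster GO
  updated: d(C,GO)=32, d(GO,IR)=131/4, d(GO,X)=65/2, d(GO,Z)=57/2
iteration 3: select C,X (d=5, Q=-185); attach at lengths (19/2, -9/2); label the merged cluster CX
  updated: d(CX,GO)=119/4, d(CX,IR)=145/4, d(CX,Z)=43/2
iteration 4: select CX,GO (d=119/4, Q=-119); attach at lengths (14, 63/4); label the merged cluster CGOX
  updated: d(CGOX,IR)=157/8, d(CGOX,Z)=81/8
iteration 5: select CGOX,IR (d=157/8, Q=-217/4); attach at lengths (21/8, 17); label the merged cluster CGIORX
  updated: d(CGIORX,Z)=15/2
iteration 6: select CGIORX,Z (d=15/2); attach at lengths (15/4, 15/4); label the merged cluster CGIORXZ
final tree: ((((C:19/2,X:-9/2):14,(G:3/16,O:77/16):63/4):21/8,(I:61/10,R:-41/10):17):15/4,Z:15/4)
total length: 551/8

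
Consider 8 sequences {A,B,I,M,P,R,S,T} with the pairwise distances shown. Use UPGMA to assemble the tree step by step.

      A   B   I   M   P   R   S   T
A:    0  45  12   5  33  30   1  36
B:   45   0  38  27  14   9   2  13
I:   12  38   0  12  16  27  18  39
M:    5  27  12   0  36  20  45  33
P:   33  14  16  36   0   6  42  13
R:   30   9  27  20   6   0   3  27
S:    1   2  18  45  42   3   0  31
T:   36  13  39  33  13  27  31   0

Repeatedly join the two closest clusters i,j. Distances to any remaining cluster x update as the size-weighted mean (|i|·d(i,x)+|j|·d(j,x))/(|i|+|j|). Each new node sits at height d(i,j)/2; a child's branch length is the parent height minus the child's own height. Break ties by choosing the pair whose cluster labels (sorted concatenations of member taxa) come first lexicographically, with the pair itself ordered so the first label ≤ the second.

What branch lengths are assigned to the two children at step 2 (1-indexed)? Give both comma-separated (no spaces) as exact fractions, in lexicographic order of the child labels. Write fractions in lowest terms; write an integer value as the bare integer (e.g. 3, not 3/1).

3,3

iteration 1: select A,S (d=1); attach at lengths (1/2, 1/2); label the merged cluster AS
  updated: d(AS,B)=47/2, d(AS,I)=15, d(AS,M)=25, d(AS,P)=75/2, d(AS,R)=33/2, d(AS,T)=67/2
iteration 2: select P,R (d=6); attach at lengths (3, 3); label the merged cluster PR
  updated: d(AS,PR)=27, d(B,PR)=23/2, d(I,PR)=43/2, d(M,PR)=28, d(PR,T)=20
iteration 3: select B,PR (d=23/2); attach at lengths (23/4, 11/4); label the merged cluster BPR
  updated: d(AS,BPR)=155/6, d(BPR,I)=27, d(BPR,M)=83/3, d(BPR,T)=53/3
iteration 4: select I,M (d=12); attach at lengths (6, 6); label the merged cluster IM
  updated: d(AS,IM)=20, d(BPR,IM)=82/3, d(IM,T)=36
iteration 5: select BPR,T (d=53/3); attach at lengths (37/12, 53/6); label the merged cluster BPRT
  updated: d(AS,BPRT)=111/4, d(BPRT,IM)=59/2
iteration 6: select AS,IM (d=20); attach at lengths (19/2, 4); label the merged cluster AIMS
  updated: d(AIMS,BPRT)=229/8
iteration 7: select AIMS,BPRT (d=229/8); attach at lengths (69/16, 263/48); label the merged cluster ABIMPRST
final tree: (((A:1/2,S:1/2):19/2,(I:6,M:6):4):69/16,((B:23/4,(P:3,R:3):11/4):37/12,T:53/6):263/48)
total length: 1505/24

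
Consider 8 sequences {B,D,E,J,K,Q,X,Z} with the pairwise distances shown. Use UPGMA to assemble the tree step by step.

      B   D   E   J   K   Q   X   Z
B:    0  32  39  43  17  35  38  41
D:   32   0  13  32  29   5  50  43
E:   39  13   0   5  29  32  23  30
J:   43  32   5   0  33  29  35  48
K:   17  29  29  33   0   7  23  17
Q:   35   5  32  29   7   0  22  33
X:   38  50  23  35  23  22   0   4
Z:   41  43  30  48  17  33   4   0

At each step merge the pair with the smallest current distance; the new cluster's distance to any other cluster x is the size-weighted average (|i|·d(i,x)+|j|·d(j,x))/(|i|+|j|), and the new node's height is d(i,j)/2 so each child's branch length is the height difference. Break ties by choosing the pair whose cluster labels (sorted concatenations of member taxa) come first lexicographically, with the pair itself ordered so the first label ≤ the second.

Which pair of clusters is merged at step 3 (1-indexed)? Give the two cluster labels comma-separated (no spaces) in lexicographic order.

1. join X+Z (d=4) ⇒ XZ; edges |X|=2, |Z|=2
  updated: d(B,XZ)=79/2, d(D,XZ)=93/2, d(E,XZ)=53/2, d(J,XZ)=83/2, d(K,XZ)=20, d(Q,XZ)=55/2
2. join D+Q (d=5) ⇒ DQ; edges |D|=5/2, |Q|=5/2
  updated: d(B,DQ)=67/2, d(DQ,E)=45/2, d(DQ,J)=61/2, d(DQ,K)=18, d(DQ,XZ)=37
3. join E+J (d=5) ⇒ EJ; edges |E|=5/2, |J|=5/2
  updated: d(B,EJ)=41, d(DQ,EJ)=53/2, d(EJ,K)=31, d(EJ,XZ)=34
4. join B+K (d=17) ⇒ BK; edges |B|=17/2, |K|=17/2
  updated: d(BK,DQ)=103/4, d(BK,EJ)=36, d(BK,XZ)=119/4
5. join BK+DQ (d=103/4) ⇒ BDKQ; edges |BK|=35/8, |DQ|=83/8
  updated: d(BDKQ,EJ)=125/4, d(BDKQ,XZ)=267/8
6. join BDKQ+EJ (d=125/4) ⇒ BDEJKQ; edges |BDKQ|=11/4, |EJ|=105/8
  updated: d(BDEJKQ,XZ)=403/12
7. join BDEJKQ+XZ (d=403/12) ⇒ BDEJKQXZ; edges |BDEJKQ|=7/6, |XZ|=355/24
final tree: ((((B:17/2,K:17/2):35/8,(D:5/2,Q:5/2):83/8):11/4,(E:5/2,J:5/2):105/8):7/6,(X:2,Z:2):355/24)
total length: 931/12

E,J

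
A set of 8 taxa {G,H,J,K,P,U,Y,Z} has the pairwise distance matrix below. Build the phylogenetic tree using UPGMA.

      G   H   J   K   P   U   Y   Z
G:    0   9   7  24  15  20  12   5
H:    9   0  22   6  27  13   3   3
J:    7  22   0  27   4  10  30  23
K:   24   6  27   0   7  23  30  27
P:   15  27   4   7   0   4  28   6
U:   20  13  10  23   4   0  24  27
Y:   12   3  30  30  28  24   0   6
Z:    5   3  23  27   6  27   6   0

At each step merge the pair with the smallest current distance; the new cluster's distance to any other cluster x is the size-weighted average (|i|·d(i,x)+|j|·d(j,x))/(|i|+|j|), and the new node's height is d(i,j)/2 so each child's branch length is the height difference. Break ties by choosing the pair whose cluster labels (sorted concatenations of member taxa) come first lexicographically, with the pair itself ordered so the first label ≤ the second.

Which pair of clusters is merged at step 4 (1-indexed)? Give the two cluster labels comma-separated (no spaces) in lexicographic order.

iteration 1: select H,Y (d=3); attach at lengths (3/2, 3/2); label the merged cluster HY
  updated: d(G,HY)=21/2, d(HY,J)=26, d(HY,K)=18, d(HY,P)=55/2, d(HY,U)=37/2, d(HY,Z)=9/2
iteration 2: select J,P (d=4); attach at lengths (2, 2); label the merged cluster JP
  updated: d(G,JP)=11, d(HY,JP)=107/4, d(JP,K)=17, d(JP,U)=7, d(JP,Z)=29/2
iteration 3: select HY,Z (d=9/2); attach at lengths (3/4, 9/4); label the merged cluster HYZ
  updated: d(G,HYZ)=26/3, d(HYZ,JP)=68/3, d(HYZ,K)=21, d(HYZ,U)=64/3
iteration 4: select JP,U (d=7); attach at lengths (3/2, 7/2); label the merged cluster JPU
  updated: d(G,JPU)=14, d(HYZ,JPU)=200/9, d(JPU,K)=19
iteration 5: select G,HYZ (d=26/3); attach at lengths (13/3, 25/12); label the merged cluster GHYZ
  updated: d(GHYZ,JPU)=121/6, d(GHYZ,K)=87/4
iteration 6: select JPU,K (d=19); attach at lengths (6, 19/2); label the merged cluster JKPU
  updated: d(GHYZ,JKPU)=329/16
iteration 7: select GHYZ,JKPU (d=329/16); attach at lengths (571/96, 25/32); label the merged cluster GHJKPUYZ
final tree: ((G:13/3,((H:3/2,Y:3/2):3/4,Z:9/4):25/12):571/96,(((J:2,P:2):3/2,U:7/2):6,K:19/2):25/32)
total length: 2095/48

JP,U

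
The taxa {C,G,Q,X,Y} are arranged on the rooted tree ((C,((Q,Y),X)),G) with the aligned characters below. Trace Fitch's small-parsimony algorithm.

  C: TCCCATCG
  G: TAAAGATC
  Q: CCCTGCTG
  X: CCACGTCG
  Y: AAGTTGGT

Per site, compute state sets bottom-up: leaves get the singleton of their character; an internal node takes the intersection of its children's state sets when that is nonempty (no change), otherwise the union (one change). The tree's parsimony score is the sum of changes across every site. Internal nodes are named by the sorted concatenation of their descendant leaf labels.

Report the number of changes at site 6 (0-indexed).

QY@0: {C} ∪ {A} = {A,C} (union, +1)
QXY@0: {A,C} ∩ {C} = {C} (intersection, +0)
CQXY@0: {T} ∪ {C} = {C,T} (union, +1)
CGQXY@0: {C,T} ∩ {T} = {T} (intersection, +0)
QY@1: {C} ∪ {A} = {A,C} (union, +1)
QXY@1: {A,C} ∩ {C} = {C} (intersection, +0)
CQXY@1: {C} ∩ {C} = {C} (intersection, +0)
CGQXY@1: {C} ∪ {A} = {A,C} (union, +1)
QY@2: {C} ∪ {G} = {C,G} (union, +1)
QXY@2: {C,G} ∪ {A} = {A,C,G} (union, +1)
CQXY@2: {C} ∩ {A,C,G} = {C} (intersection, +0)
CGQXY@2: {C} ∪ {A} = {A,C} (union, +1)
QY@3: {T} ∩ {T} = {T} (intersection, +0)
QXY@3: {T} ∪ {C} = {C,T} (union, +1)
CQXY@3: {C} ∩ {C,T} = {C} (intersection, +0)
CGQXY@3: {C} ∪ {A} = {A,C} (union, +1)
QY@4: {G} ∪ {T} = {G,T} (union, +1)
QXY@4: {G,T} ∩ {G} = {G} (intersection, +0)
CQXY@4: {A} ∪ {G} = {A,G} (union, +1)
CGQXY@4: {A,G} ∩ {G} = {G} (intersection, +0)
QY@5: {C} ∪ {G} = {C,G} (union, +1)
QXY@5: {C,G} ∪ {T} = {C,G,T} (union, +1)
CQXY@5: {T} ∩ {C,G,T} = {T} (intersection, +0)
CGQXY@5: {T} ∪ {A} = {A,T} (union, +1)
QY@6: {T} ∪ {G} = {G,T} (union, +1)
QXY@6: {G,T} ∪ {C} = {C,G,T} (union, +1)
CQXY@6: {C} ∩ {C,G,T} = {C} (intersection, +0)
CGQXY@6: {C} ∪ {T} = {C,T} (union, +1)
QY@7: {G} ∪ {T} = {G,T} (union, +1)
QXY@7: {G,T} ∩ {G} = {G} (intersection, +0)
CQXY@7: {G} ∩ {G} = {G} (intersection, +0)
CGQXY@7: {G} ∪ {C} = {C,G} (union, +1)
per-site changes: [2, 2, 3, 2, 2, 3, 3, 2]; total = 19

3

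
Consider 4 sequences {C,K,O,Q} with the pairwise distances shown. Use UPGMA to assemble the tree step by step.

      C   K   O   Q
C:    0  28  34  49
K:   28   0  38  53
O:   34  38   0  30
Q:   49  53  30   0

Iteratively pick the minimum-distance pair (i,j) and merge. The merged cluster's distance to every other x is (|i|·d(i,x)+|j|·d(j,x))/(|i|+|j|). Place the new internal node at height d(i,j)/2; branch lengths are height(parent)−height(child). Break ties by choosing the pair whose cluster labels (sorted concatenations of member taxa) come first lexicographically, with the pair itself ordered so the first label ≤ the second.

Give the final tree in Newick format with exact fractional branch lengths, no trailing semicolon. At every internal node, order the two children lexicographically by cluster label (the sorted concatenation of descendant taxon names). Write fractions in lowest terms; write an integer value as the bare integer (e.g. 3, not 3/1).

((C:14,K:14):31/4,(O:15,Q:15):27/4)

1. join C+K (d=28) ⇒ CK; edges |C|=14, |K|=14
  updated: d(CK,O)=36, d(CK,Q)=51
2. join O+Q (d=30) ⇒ OQ; edges |O|=15, |Q|=15
  updated: d(CK,OQ)=87/2
3. join CK+OQ (d=87/2) ⇒ CKOQ; edges |CK|=31/4, |OQ|=27/4
final tree: ((C:14,K:14):31/4,(O:15,Q:15):27/4)
total length: 145/2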